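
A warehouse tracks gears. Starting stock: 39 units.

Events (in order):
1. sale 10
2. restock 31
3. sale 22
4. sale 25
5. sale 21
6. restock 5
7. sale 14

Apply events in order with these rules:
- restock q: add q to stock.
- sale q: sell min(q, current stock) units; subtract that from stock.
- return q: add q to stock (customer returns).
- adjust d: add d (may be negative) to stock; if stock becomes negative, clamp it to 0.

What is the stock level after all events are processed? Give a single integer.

Answer: 0

Derivation:
Processing events:
Start: stock = 39
  Event 1 (sale 10): sell min(10,39)=10. stock: 39 - 10 = 29. total_sold = 10
  Event 2 (restock 31): 29 + 31 = 60
  Event 3 (sale 22): sell min(22,60)=22. stock: 60 - 22 = 38. total_sold = 32
  Event 4 (sale 25): sell min(25,38)=25. stock: 38 - 25 = 13. total_sold = 57
  Event 5 (sale 21): sell min(21,13)=13. stock: 13 - 13 = 0. total_sold = 70
  Event 6 (restock 5): 0 + 5 = 5
  Event 7 (sale 14): sell min(14,5)=5. stock: 5 - 5 = 0. total_sold = 75
Final: stock = 0, total_sold = 75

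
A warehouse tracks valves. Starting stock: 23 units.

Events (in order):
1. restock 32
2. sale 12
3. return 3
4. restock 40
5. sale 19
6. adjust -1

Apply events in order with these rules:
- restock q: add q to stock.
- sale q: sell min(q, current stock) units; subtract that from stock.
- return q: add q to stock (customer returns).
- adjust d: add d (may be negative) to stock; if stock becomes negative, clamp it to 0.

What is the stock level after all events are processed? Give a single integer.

Processing events:
Start: stock = 23
  Event 1 (restock 32): 23 + 32 = 55
  Event 2 (sale 12): sell min(12,55)=12. stock: 55 - 12 = 43. total_sold = 12
  Event 3 (return 3): 43 + 3 = 46
  Event 4 (restock 40): 46 + 40 = 86
  Event 5 (sale 19): sell min(19,86)=19. stock: 86 - 19 = 67. total_sold = 31
  Event 6 (adjust -1): 67 + -1 = 66
Final: stock = 66, total_sold = 31

Answer: 66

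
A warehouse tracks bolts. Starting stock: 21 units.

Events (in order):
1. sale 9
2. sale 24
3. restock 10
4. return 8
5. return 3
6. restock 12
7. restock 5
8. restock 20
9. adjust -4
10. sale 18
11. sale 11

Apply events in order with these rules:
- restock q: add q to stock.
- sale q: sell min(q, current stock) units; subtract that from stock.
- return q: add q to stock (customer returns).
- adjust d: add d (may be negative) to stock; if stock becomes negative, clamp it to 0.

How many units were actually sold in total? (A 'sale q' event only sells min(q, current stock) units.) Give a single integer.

Answer: 50

Derivation:
Processing events:
Start: stock = 21
  Event 1 (sale 9): sell min(9,21)=9. stock: 21 - 9 = 12. total_sold = 9
  Event 2 (sale 24): sell min(24,12)=12. stock: 12 - 12 = 0. total_sold = 21
  Event 3 (restock 10): 0 + 10 = 10
  Event 4 (return 8): 10 + 8 = 18
  Event 5 (return 3): 18 + 3 = 21
  Event 6 (restock 12): 21 + 12 = 33
  Event 7 (restock 5): 33 + 5 = 38
  Event 8 (restock 20): 38 + 20 = 58
  Event 9 (adjust -4): 58 + -4 = 54
  Event 10 (sale 18): sell min(18,54)=18. stock: 54 - 18 = 36. total_sold = 39
  Event 11 (sale 11): sell min(11,36)=11. stock: 36 - 11 = 25. total_sold = 50
Final: stock = 25, total_sold = 50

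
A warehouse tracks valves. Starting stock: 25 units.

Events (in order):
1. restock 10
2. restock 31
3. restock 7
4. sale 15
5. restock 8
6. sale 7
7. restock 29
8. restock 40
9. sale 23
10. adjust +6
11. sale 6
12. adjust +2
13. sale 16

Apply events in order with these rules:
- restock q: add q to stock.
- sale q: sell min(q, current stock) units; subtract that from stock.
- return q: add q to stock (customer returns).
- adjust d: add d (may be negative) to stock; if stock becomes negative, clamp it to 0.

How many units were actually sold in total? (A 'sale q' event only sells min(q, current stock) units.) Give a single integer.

Answer: 67

Derivation:
Processing events:
Start: stock = 25
  Event 1 (restock 10): 25 + 10 = 35
  Event 2 (restock 31): 35 + 31 = 66
  Event 3 (restock 7): 66 + 7 = 73
  Event 4 (sale 15): sell min(15,73)=15. stock: 73 - 15 = 58. total_sold = 15
  Event 5 (restock 8): 58 + 8 = 66
  Event 6 (sale 7): sell min(7,66)=7. stock: 66 - 7 = 59. total_sold = 22
  Event 7 (restock 29): 59 + 29 = 88
  Event 8 (restock 40): 88 + 40 = 128
  Event 9 (sale 23): sell min(23,128)=23. stock: 128 - 23 = 105. total_sold = 45
  Event 10 (adjust +6): 105 + 6 = 111
  Event 11 (sale 6): sell min(6,111)=6. stock: 111 - 6 = 105. total_sold = 51
  Event 12 (adjust +2): 105 + 2 = 107
  Event 13 (sale 16): sell min(16,107)=16. stock: 107 - 16 = 91. total_sold = 67
Final: stock = 91, total_sold = 67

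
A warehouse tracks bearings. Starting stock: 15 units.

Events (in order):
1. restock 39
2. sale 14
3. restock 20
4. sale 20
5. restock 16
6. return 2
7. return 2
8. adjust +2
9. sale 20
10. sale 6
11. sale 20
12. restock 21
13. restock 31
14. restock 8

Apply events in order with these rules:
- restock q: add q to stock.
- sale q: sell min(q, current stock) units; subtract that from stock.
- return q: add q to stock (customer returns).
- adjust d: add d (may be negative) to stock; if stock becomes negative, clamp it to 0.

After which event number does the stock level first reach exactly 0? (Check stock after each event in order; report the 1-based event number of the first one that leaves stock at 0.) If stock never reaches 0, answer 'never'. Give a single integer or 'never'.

Processing events:
Start: stock = 15
  Event 1 (restock 39): 15 + 39 = 54
  Event 2 (sale 14): sell min(14,54)=14. stock: 54 - 14 = 40. total_sold = 14
  Event 3 (restock 20): 40 + 20 = 60
  Event 4 (sale 20): sell min(20,60)=20. stock: 60 - 20 = 40. total_sold = 34
  Event 5 (restock 16): 40 + 16 = 56
  Event 6 (return 2): 56 + 2 = 58
  Event 7 (return 2): 58 + 2 = 60
  Event 8 (adjust +2): 60 + 2 = 62
  Event 9 (sale 20): sell min(20,62)=20. stock: 62 - 20 = 42. total_sold = 54
  Event 10 (sale 6): sell min(6,42)=6. stock: 42 - 6 = 36. total_sold = 60
  Event 11 (sale 20): sell min(20,36)=20. stock: 36 - 20 = 16. total_sold = 80
  Event 12 (restock 21): 16 + 21 = 37
  Event 13 (restock 31): 37 + 31 = 68
  Event 14 (restock 8): 68 + 8 = 76
Final: stock = 76, total_sold = 80

Stock never reaches 0.

Answer: never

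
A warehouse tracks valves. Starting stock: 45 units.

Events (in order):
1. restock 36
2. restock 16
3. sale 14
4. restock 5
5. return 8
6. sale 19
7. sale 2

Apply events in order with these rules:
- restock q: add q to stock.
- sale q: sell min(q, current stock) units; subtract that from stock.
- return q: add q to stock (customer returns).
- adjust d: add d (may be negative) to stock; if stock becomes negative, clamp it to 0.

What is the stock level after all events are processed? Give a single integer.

Processing events:
Start: stock = 45
  Event 1 (restock 36): 45 + 36 = 81
  Event 2 (restock 16): 81 + 16 = 97
  Event 3 (sale 14): sell min(14,97)=14. stock: 97 - 14 = 83. total_sold = 14
  Event 4 (restock 5): 83 + 5 = 88
  Event 5 (return 8): 88 + 8 = 96
  Event 6 (sale 19): sell min(19,96)=19. stock: 96 - 19 = 77. total_sold = 33
  Event 7 (sale 2): sell min(2,77)=2. stock: 77 - 2 = 75. total_sold = 35
Final: stock = 75, total_sold = 35

Answer: 75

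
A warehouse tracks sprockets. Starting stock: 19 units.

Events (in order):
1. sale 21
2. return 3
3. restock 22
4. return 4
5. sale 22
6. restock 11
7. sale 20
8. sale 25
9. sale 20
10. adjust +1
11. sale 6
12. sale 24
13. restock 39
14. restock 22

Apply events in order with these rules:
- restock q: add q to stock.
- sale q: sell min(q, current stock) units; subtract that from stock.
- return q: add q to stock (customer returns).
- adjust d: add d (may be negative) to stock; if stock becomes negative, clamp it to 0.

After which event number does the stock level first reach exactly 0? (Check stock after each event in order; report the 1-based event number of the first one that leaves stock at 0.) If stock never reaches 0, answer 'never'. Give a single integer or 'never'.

Processing events:
Start: stock = 19
  Event 1 (sale 21): sell min(21,19)=19. stock: 19 - 19 = 0. total_sold = 19
  Event 2 (return 3): 0 + 3 = 3
  Event 3 (restock 22): 3 + 22 = 25
  Event 4 (return 4): 25 + 4 = 29
  Event 5 (sale 22): sell min(22,29)=22. stock: 29 - 22 = 7. total_sold = 41
  Event 6 (restock 11): 7 + 11 = 18
  Event 7 (sale 20): sell min(20,18)=18. stock: 18 - 18 = 0. total_sold = 59
  Event 8 (sale 25): sell min(25,0)=0. stock: 0 - 0 = 0. total_sold = 59
  Event 9 (sale 20): sell min(20,0)=0. stock: 0 - 0 = 0. total_sold = 59
  Event 10 (adjust +1): 0 + 1 = 1
  Event 11 (sale 6): sell min(6,1)=1. stock: 1 - 1 = 0. total_sold = 60
  Event 12 (sale 24): sell min(24,0)=0. stock: 0 - 0 = 0. total_sold = 60
  Event 13 (restock 39): 0 + 39 = 39
  Event 14 (restock 22): 39 + 22 = 61
Final: stock = 61, total_sold = 60

First zero at event 1.

Answer: 1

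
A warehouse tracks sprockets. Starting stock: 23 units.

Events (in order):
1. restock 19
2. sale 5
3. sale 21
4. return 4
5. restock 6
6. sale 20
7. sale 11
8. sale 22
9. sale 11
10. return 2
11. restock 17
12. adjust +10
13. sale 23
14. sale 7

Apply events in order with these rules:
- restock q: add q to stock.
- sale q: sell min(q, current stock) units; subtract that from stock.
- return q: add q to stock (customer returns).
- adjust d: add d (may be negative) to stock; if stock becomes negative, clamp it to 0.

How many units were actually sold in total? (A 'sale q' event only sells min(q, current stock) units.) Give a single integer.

Processing events:
Start: stock = 23
  Event 1 (restock 19): 23 + 19 = 42
  Event 2 (sale 5): sell min(5,42)=5. stock: 42 - 5 = 37. total_sold = 5
  Event 3 (sale 21): sell min(21,37)=21. stock: 37 - 21 = 16. total_sold = 26
  Event 4 (return 4): 16 + 4 = 20
  Event 5 (restock 6): 20 + 6 = 26
  Event 6 (sale 20): sell min(20,26)=20. stock: 26 - 20 = 6. total_sold = 46
  Event 7 (sale 11): sell min(11,6)=6. stock: 6 - 6 = 0. total_sold = 52
  Event 8 (sale 22): sell min(22,0)=0. stock: 0 - 0 = 0. total_sold = 52
  Event 9 (sale 11): sell min(11,0)=0. stock: 0 - 0 = 0. total_sold = 52
  Event 10 (return 2): 0 + 2 = 2
  Event 11 (restock 17): 2 + 17 = 19
  Event 12 (adjust +10): 19 + 10 = 29
  Event 13 (sale 23): sell min(23,29)=23. stock: 29 - 23 = 6. total_sold = 75
  Event 14 (sale 7): sell min(7,6)=6. stock: 6 - 6 = 0. total_sold = 81
Final: stock = 0, total_sold = 81

Answer: 81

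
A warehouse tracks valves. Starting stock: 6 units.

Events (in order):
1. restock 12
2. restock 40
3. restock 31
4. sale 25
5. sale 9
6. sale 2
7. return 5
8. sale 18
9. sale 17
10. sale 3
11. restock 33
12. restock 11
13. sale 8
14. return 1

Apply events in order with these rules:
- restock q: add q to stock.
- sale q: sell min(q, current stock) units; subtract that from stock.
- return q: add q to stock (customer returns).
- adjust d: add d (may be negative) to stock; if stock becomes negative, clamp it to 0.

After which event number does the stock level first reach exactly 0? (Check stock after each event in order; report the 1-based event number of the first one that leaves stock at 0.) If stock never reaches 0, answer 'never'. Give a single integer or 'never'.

Answer: never

Derivation:
Processing events:
Start: stock = 6
  Event 1 (restock 12): 6 + 12 = 18
  Event 2 (restock 40): 18 + 40 = 58
  Event 3 (restock 31): 58 + 31 = 89
  Event 4 (sale 25): sell min(25,89)=25. stock: 89 - 25 = 64. total_sold = 25
  Event 5 (sale 9): sell min(9,64)=9. stock: 64 - 9 = 55. total_sold = 34
  Event 6 (sale 2): sell min(2,55)=2. stock: 55 - 2 = 53. total_sold = 36
  Event 7 (return 5): 53 + 5 = 58
  Event 8 (sale 18): sell min(18,58)=18. stock: 58 - 18 = 40. total_sold = 54
  Event 9 (sale 17): sell min(17,40)=17. stock: 40 - 17 = 23. total_sold = 71
  Event 10 (sale 3): sell min(3,23)=3. stock: 23 - 3 = 20. total_sold = 74
  Event 11 (restock 33): 20 + 33 = 53
  Event 12 (restock 11): 53 + 11 = 64
  Event 13 (sale 8): sell min(8,64)=8. stock: 64 - 8 = 56. total_sold = 82
  Event 14 (return 1): 56 + 1 = 57
Final: stock = 57, total_sold = 82

Stock never reaches 0.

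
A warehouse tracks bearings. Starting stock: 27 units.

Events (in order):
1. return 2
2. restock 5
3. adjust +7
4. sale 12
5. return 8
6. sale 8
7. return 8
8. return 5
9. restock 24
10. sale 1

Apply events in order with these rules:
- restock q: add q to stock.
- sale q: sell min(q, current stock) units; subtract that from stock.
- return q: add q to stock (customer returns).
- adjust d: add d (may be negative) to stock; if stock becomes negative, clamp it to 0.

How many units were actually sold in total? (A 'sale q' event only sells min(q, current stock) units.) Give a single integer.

Processing events:
Start: stock = 27
  Event 1 (return 2): 27 + 2 = 29
  Event 2 (restock 5): 29 + 5 = 34
  Event 3 (adjust +7): 34 + 7 = 41
  Event 4 (sale 12): sell min(12,41)=12. stock: 41 - 12 = 29. total_sold = 12
  Event 5 (return 8): 29 + 8 = 37
  Event 6 (sale 8): sell min(8,37)=8. stock: 37 - 8 = 29. total_sold = 20
  Event 7 (return 8): 29 + 8 = 37
  Event 8 (return 5): 37 + 5 = 42
  Event 9 (restock 24): 42 + 24 = 66
  Event 10 (sale 1): sell min(1,66)=1. stock: 66 - 1 = 65. total_sold = 21
Final: stock = 65, total_sold = 21

Answer: 21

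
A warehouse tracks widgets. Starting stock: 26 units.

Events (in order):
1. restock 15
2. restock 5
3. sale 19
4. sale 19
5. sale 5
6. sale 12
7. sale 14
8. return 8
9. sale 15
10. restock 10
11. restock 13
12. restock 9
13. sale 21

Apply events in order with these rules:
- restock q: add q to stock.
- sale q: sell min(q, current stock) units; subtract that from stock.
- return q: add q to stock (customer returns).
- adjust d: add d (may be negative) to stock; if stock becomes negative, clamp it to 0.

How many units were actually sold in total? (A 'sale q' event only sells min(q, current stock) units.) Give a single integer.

Answer: 75

Derivation:
Processing events:
Start: stock = 26
  Event 1 (restock 15): 26 + 15 = 41
  Event 2 (restock 5): 41 + 5 = 46
  Event 3 (sale 19): sell min(19,46)=19. stock: 46 - 19 = 27. total_sold = 19
  Event 4 (sale 19): sell min(19,27)=19. stock: 27 - 19 = 8. total_sold = 38
  Event 5 (sale 5): sell min(5,8)=5. stock: 8 - 5 = 3. total_sold = 43
  Event 6 (sale 12): sell min(12,3)=3. stock: 3 - 3 = 0. total_sold = 46
  Event 7 (sale 14): sell min(14,0)=0. stock: 0 - 0 = 0. total_sold = 46
  Event 8 (return 8): 0 + 8 = 8
  Event 9 (sale 15): sell min(15,8)=8. stock: 8 - 8 = 0. total_sold = 54
  Event 10 (restock 10): 0 + 10 = 10
  Event 11 (restock 13): 10 + 13 = 23
  Event 12 (restock 9): 23 + 9 = 32
  Event 13 (sale 21): sell min(21,32)=21. stock: 32 - 21 = 11. total_sold = 75
Final: stock = 11, total_sold = 75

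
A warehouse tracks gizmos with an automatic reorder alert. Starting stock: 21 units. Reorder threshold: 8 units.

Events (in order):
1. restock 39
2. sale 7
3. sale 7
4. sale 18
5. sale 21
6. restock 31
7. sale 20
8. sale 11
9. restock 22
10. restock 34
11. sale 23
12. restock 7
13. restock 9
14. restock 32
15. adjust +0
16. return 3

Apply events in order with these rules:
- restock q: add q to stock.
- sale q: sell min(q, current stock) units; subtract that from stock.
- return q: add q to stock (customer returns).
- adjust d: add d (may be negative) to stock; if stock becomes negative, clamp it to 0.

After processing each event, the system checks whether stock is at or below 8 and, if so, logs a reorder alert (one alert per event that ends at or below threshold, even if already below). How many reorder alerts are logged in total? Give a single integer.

Answer: 2

Derivation:
Processing events:
Start: stock = 21
  Event 1 (restock 39): 21 + 39 = 60
  Event 2 (sale 7): sell min(7,60)=7. stock: 60 - 7 = 53. total_sold = 7
  Event 3 (sale 7): sell min(7,53)=7. stock: 53 - 7 = 46. total_sold = 14
  Event 4 (sale 18): sell min(18,46)=18. stock: 46 - 18 = 28. total_sold = 32
  Event 5 (sale 21): sell min(21,28)=21. stock: 28 - 21 = 7. total_sold = 53
  Event 6 (restock 31): 7 + 31 = 38
  Event 7 (sale 20): sell min(20,38)=20. stock: 38 - 20 = 18. total_sold = 73
  Event 8 (sale 11): sell min(11,18)=11. stock: 18 - 11 = 7. total_sold = 84
  Event 9 (restock 22): 7 + 22 = 29
  Event 10 (restock 34): 29 + 34 = 63
  Event 11 (sale 23): sell min(23,63)=23. stock: 63 - 23 = 40. total_sold = 107
  Event 12 (restock 7): 40 + 7 = 47
  Event 13 (restock 9): 47 + 9 = 56
  Event 14 (restock 32): 56 + 32 = 88
  Event 15 (adjust +0): 88 + 0 = 88
  Event 16 (return 3): 88 + 3 = 91
Final: stock = 91, total_sold = 107

Checking against threshold 8:
  After event 1: stock=60 > 8
  After event 2: stock=53 > 8
  After event 3: stock=46 > 8
  After event 4: stock=28 > 8
  After event 5: stock=7 <= 8 -> ALERT
  After event 6: stock=38 > 8
  After event 7: stock=18 > 8
  After event 8: stock=7 <= 8 -> ALERT
  After event 9: stock=29 > 8
  After event 10: stock=63 > 8
  After event 11: stock=40 > 8
  After event 12: stock=47 > 8
  After event 13: stock=56 > 8
  After event 14: stock=88 > 8
  After event 15: stock=88 > 8
  After event 16: stock=91 > 8
Alert events: [5, 8]. Count = 2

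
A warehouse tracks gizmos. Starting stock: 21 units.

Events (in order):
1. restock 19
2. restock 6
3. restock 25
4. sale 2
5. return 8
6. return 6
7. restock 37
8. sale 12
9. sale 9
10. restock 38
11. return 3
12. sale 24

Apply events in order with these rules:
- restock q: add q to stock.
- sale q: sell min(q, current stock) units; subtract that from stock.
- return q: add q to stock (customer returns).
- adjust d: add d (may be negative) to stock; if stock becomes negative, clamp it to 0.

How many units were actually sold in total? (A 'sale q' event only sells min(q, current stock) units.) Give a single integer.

Answer: 47

Derivation:
Processing events:
Start: stock = 21
  Event 1 (restock 19): 21 + 19 = 40
  Event 2 (restock 6): 40 + 6 = 46
  Event 3 (restock 25): 46 + 25 = 71
  Event 4 (sale 2): sell min(2,71)=2. stock: 71 - 2 = 69. total_sold = 2
  Event 5 (return 8): 69 + 8 = 77
  Event 6 (return 6): 77 + 6 = 83
  Event 7 (restock 37): 83 + 37 = 120
  Event 8 (sale 12): sell min(12,120)=12. stock: 120 - 12 = 108. total_sold = 14
  Event 9 (sale 9): sell min(9,108)=9. stock: 108 - 9 = 99. total_sold = 23
  Event 10 (restock 38): 99 + 38 = 137
  Event 11 (return 3): 137 + 3 = 140
  Event 12 (sale 24): sell min(24,140)=24. stock: 140 - 24 = 116. total_sold = 47
Final: stock = 116, total_sold = 47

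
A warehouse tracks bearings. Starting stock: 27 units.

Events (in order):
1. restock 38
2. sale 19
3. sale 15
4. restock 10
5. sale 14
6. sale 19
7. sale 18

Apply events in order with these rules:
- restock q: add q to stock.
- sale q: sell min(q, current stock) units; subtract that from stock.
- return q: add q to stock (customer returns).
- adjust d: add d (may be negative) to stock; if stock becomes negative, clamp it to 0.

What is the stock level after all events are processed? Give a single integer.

Processing events:
Start: stock = 27
  Event 1 (restock 38): 27 + 38 = 65
  Event 2 (sale 19): sell min(19,65)=19. stock: 65 - 19 = 46. total_sold = 19
  Event 3 (sale 15): sell min(15,46)=15. stock: 46 - 15 = 31. total_sold = 34
  Event 4 (restock 10): 31 + 10 = 41
  Event 5 (sale 14): sell min(14,41)=14. stock: 41 - 14 = 27. total_sold = 48
  Event 6 (sale 19): sell min(19,27)=19. stock: 27 - 19 = 8. total_sold = 67
  Event 7 (sale 18): sell min(18,8)=8. stock: 8 - 8 = 0. total_sold = 75
Final: stock = 0, total_sold = 75

Answer: 0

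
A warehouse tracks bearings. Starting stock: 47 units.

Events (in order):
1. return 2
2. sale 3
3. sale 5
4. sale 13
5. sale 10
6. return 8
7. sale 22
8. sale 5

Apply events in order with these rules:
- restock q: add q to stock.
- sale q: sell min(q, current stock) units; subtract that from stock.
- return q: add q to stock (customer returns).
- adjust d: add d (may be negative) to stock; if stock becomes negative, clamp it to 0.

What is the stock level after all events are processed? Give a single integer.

Processing events:
Start: stock = 47
  Event 1 (return 2): 47 + 2 = 49
  Event 2 (sale 3): sell min(3,49)=3. stock: 49 - 3 = 46. total_sold = 3
  Event 3 (sale 5): sell min(5,46)=5. stock: 46 - 5 = 41. total_sold = 8
  Event 4 (sale 13): sell min(13,41)=13. stock: 41 - 13 = 28. total_sold = 21
  Event 5 (sale 10): sell min(10,28)=10. stock: 28 - 10 = 18. total_sold = 31
  Event 6 (return 8): 18 + 8 = 26
  Event 7 (sale 22): sell min(22,26)=22. stock: 26 - 22 = 4. total_sold = 53
  Event 8 (sale 5): sell min(5,4)=4. stock: 4 - 4 = 0. total_sold = 57
Final: stock = 0, total_sold = 57

Answer: 0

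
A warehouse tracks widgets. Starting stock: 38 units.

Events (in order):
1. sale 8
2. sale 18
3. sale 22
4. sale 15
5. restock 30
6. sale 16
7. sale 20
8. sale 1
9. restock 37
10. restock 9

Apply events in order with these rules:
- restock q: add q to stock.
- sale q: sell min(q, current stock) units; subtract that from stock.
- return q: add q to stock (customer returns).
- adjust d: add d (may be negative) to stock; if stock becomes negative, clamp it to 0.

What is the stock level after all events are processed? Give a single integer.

Answer: 46

Derivation:
Processing events:
Start: stock = 38
  Event 1 (sale 8): sell min(8,38)=8. stock: 38 - 8 = 30. total_sold = 8
  Event 2 (sale 18): sell min(18,30)=18. stock: 30 - 18 = 12. total_sold = 26
  Event 3 (sale 22): sell min(22,12)=12. stock: 12 - 12 = 0. total_sold = 38
  Event 4 (sale 15): sell min(15,0)=0. stock: 0 - 0 = 0. total_sold = 38
  Event 5 (restock 30): 0 + 30 = 30
  Event 6 (sale 16): sell min(16,30)=16. stock: 30 - 16 = 14. total_sold = 54
  Event 7 (sale 20): sell min(20,14)=14. stock: 14 - 14 = 0. total_sold = 68
  Event 8 (sale 1): sell min(1,0)=0. stock: 0 - 0 = 0. total_sold = 68
  Event 9 (restock 37): 0 + 37 = 37
  Event 10 (restock 9): 37 + 9 = 46
Final: stock = 46, total_sold = 68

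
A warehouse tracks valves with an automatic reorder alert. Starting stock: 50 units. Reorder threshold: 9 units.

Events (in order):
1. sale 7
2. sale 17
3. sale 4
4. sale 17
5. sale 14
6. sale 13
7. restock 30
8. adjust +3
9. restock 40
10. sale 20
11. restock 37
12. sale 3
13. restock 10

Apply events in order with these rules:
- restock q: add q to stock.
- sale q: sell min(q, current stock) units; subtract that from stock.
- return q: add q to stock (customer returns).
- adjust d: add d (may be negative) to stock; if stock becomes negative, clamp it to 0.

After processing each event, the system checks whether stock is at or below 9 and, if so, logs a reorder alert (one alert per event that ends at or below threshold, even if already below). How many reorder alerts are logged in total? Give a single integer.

Processing events:
Start: stock = 50
  Event 1 (sale 7): sell min(7,50)=7. stock: 50 - 7 = 43. total_sold = 7
  Event 2 (sale 17): sell min(17,43)=17. stock: 43 - 17 = 26. total_sold = 24
  Event 3 (sale 4): sell min(4,26)=4. stock: 26 - 4 = 22. total_sold = 28
  Event 4 (sale 17): sell min(17,22)=17. stock: 22 - 17 = 5. total_sold = 45
  Event 5 (sale 14): sell min(14,5)=5. stock: 5 - 5 = 0. total_sold = 50
  Event 6 (sale 13): sell min(13,0)=0. stock: 0 - 0 = 0. total_sold = 50
  Event 7 (restock 30): 0 + 30 = 30
  Event 8 (adjust +3): 30 + 3 = 33
  Event 9 (restock 40): 33 + 40 = 73
  Event 10 (sale 20): sell min(20,73)=20. stock: 73 - 20 = 53. total_sold = 70
  Event 11 (restock 37): 53 + 37 = 90
  Event 12 (sale 3): sell min(3,90)=3. stock: 90 - 3 = 87. total_sold = 73
  Event 13 (restock 10): 87 + 10 = 97
Final: stock = 97, total_sold = 73

Checking against threshold 9:
  After event 1: stock=43 > 9
  After event 2: stock=26 > 9
  After event 3: stock=22 > 9
  After event 4: stock=5 <= 9 -> ALERT
  After event 5: stock=0 <= 9 -> ALERT
  After event 6: stock=0 <= 9 -> ALERT
  After event 7: stock=30 > 9
  After event 8: stock=33 > 9
  After event 9: stock=73 > 9
  After event 10: stock=53 > 9
  After event 11: stock=90 > 9
  After event 12: stock=87 > 9
  After event 13: stock=97 > 9
Alert events: [4, 5, 6]. Count = 3

Answer: 3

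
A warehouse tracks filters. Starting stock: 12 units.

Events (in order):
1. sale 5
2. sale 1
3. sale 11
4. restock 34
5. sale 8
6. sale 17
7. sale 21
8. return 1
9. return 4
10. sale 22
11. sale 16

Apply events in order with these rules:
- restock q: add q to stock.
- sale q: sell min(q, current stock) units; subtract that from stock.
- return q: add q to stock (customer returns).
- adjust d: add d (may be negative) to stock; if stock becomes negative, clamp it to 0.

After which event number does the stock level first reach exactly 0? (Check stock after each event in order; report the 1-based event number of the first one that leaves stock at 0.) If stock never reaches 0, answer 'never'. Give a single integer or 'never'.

Processing events:
Start: stock = 12
  Event 1 (sale 5): sell min(5,12)=5. stock: 12 - 5 = 7. total_sold = 5
  Event 2 (sale 1): sell min(1,7)=1. stock: 7 - 1 = 6. total_sold = 6
  Event 3 (sale 11): sell min(11,6)=6. stock: 6 - 6 = 0. total_sold = 12
  Event 4 (restock 34): 0 + 34 = 34
  Event 5 (sale 8): sell min(8,34)=8. stock: 34 - 8 = 26. total_sold = 20
  Event 6 (sale 17): sell min(17,26)=17. stock: 26 - 17 = 9. total_sold = 37
  Event 7 (sale 21): sell min(21,9)=9. stock: 9 - 9 = 0. total_sold = 46
  Event 8 (return 1): 0 + 1 = 1
  Event 9 (return 4): 1 + 4 = 5
  Event 10 (sale 22): sell min(22,5)=5. stock: 5 - 5 = 0. total_sold = 51
  Event 11 (sale 16): sell min(16,0)=0. stock: 0 - 0 = 0. total_sold = 51
Final: stock = 0, total_sold = 51

First zero at event 3.

Answer: 3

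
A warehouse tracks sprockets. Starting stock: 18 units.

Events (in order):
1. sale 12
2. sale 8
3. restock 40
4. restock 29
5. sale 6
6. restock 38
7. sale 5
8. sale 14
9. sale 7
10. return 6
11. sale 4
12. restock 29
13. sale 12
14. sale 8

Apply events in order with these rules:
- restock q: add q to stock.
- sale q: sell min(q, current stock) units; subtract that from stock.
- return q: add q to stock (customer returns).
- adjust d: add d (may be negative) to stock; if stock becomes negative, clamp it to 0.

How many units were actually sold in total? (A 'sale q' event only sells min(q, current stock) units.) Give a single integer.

Answer: 74

Derivation:
Processing events:
Start: stock = 18
  Event 1 (sale 12): sell min(12,18)=12. stock: 18 - 12 = 6. total_sold = 12
  Event 2 (sale 8): sell min(8,6)=6. stock: 6 - 6 = 0. total_sold = 18
  Event 3 (restock 40): 0 + 40 = 40
  Event 4 (restock 29): 40 + 29 = 69
  Event 5 (sale 6): sell min(6,69)=6. stock: 69 - 6 = 63. total_sold = 24
  Event 6 (restock 38): 63 + 38 = 101
  Event 7 (sale 5): sell min(5,101)=5. stock: 101 - 5 = 96. total_sold = 29
  Event 8 (sale 14): sell min(14,96)=14. stock: 96 - 14 = 82. total_sold = 43
  Event 9 (sale 7): sell min(7,82)=7. stock: 82 - 7 = 75. total_sold = 50
  Event 10 (return 6): 75 + 6 = 81
  Event 11 (sale 4): sell min(4,81)=4. stock: 81 - 4 = 77. total_sold = 54
  Event 12 (restock 29): 77 + 29 = 106
  Event 13 (sale 12): sell min(12,106)=12. stock: 106 - 12 = 94. total_sold = 66
  Event 14 (sale 8): sell min(8,94)=8. stock: 94 - 8 = 86. total_sold = 74
Final: stock = 86, total_sold = 74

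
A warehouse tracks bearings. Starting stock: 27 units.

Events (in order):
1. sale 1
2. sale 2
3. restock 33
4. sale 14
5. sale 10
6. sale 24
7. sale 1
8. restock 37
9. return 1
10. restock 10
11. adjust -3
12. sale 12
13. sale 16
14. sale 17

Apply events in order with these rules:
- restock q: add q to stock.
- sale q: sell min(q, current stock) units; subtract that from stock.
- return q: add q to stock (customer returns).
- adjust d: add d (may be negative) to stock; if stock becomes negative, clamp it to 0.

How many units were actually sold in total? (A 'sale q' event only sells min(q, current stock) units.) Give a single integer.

Processing events:
Start: stock = 27
  Event 1 (sale 1): sell min(1,27)=1. stock: 27 - 1 = 26. total_sold = 1
  Event 2 (sale 2): sell min(2,26)=2. stock: 26 - 2 = 24. total_sold = 3
  Event 3 (restock 33): 24 + 33 = 57
  Event 4 (sale 14): sell min(14,57)=14. stock: 57 - 14 = 43. total_sold = 17
  Event 5 (sale 10): sell min(10,43)=10. stock: 43 - 10 = 33. total_sold = 27
  Event 6 (sale 24): sell min(24,33)=24. stock: 33 - 24 = 9. total_sold = 51
  Event 7 (sale 1): sell min(1,9)=1. stock: 9 - 1 = 8. total_sold = 52
  Event 8 (restock 37): 8 + 37 = 45
  Event 9 (return 1): 45 + 1 = 46
  Event 10 (restock 10): 46 + 10 = 56
  Event 11 (adjust -3): 56 + -3 = 53
  Event 12 (sale 12): sell min(12,53)=12. stock: 53 - 12 = 41. total_sold = 64
  Event 13 (sale 16): sell min(16,41)=16. stock: 41 - 16 = 25. total_sold = 80
  Event 14 (sale 17): sell min(17,25)=17. stock: 25 - 17 = 8. total_sold = 97
Final: stock = 8, total_sold = 97

Answer: 97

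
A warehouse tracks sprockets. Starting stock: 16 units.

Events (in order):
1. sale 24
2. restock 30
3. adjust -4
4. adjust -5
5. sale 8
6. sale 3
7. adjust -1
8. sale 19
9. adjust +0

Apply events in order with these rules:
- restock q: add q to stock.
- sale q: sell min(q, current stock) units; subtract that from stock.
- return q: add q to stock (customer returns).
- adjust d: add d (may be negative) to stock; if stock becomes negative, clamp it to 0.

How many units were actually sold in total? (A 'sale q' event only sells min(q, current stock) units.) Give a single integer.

Processing events:
Start: stock = 16
  Event 1 (sale 24): sell min(24,16)=16. stock: 16 - 16 = 0. total_sold = 16
  Event 2 (restock 30): 0 + 30 = 30
  Event 3 (adjust -4): 30 + -4 = 26
  Event 4 (adjust -5): 26 + -5 = 21
  Event 5 (sale 8): sell min(8,21)=8. stock: 21 - 8 = 13. total_sold = 24
  Event 6 (sale 3): sell min(3,13)=3. stock: 13 - 3 = 10. total_sold = 27
  Event 7 (adjust -1): 10 + -1 = 9
  Event 8 (sale 19): sell min(19,9)=9. stock: 9 - 9 = 0. total_sold = 36
  Event 9 (adjust +0): 0 + 0 = 0
Final: stock = 0, total_sold = 36

Answer: 36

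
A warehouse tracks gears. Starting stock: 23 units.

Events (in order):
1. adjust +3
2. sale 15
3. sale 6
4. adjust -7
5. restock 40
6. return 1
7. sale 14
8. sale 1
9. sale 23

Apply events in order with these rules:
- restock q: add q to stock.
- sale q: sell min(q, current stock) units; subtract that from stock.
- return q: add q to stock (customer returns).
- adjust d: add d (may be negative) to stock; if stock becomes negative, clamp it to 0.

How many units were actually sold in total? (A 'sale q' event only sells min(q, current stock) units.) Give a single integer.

Processing events:
Start: stock = 23
  Event 1 (adjust +3): 23 + 3 = 26
  Event 2 (sale 15): sell min(15,26)=15. stock: 26 - 15 = 11. total_sold = 15
  Event 3 (sale 6): sell min(6,11)=6. stock: 11 - 6 = 5. total_sold = 21
  Event 4 (adjust -7): 5 + -7 = 0 (clamped to 0)
  Event 5 (restock 40): 0 + 40 = 40
  Event 6 (return 1): 40 + 1 = 41
  Event 7 (sale 14): sell min(14,41)=14. stock: 41 - 14 = 27. total_sold = 35
  Event 8 (sale 1): sell min(1,27)=1. stock: 27 - 1 = 26. total_sold = 36
  Event 9 (sale 23): sell min(23,26)=23. stock: 26 - 23 = 3. total_sold = 59
Final: stock = 3, total_sold = 59

Answer: 59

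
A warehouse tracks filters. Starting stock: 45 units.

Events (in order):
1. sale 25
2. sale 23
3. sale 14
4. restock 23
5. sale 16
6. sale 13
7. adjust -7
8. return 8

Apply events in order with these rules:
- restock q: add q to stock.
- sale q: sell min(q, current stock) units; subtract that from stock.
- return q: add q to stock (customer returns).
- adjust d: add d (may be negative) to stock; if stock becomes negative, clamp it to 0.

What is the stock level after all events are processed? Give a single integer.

Processing events:
Start: stock = 45
  Event 1 (sale 25): sell min(25,45)=25. stock: 45 - 25 = 20. total_sold = 25
  Event 2 (sale 23): sell min(23,20)=20. stock: 20 - 20 = 0. total_sold = 45
  Event 3 (sale 14): sell min(14,0)=0. stock: 0 - 0 = 0. total_sold = 45
  Event 4 (restock 23): 0 + 23 = 23
  Event 5 (sale 16): sell min(16,23)=16. stock: 23 - 16 = 7. total_sold = 61
  Event 6 (sale 13): sell min(13,7)=7. stock: 7 - 7 = 0. total_sold = 68
  Event 7 (adjust -7): 0 + -7 = 0 (clamped to 0)
  Event 8 (return 8): 0 + 8 = 8
Final: stock = 8, total_sold = 68

Answer: 8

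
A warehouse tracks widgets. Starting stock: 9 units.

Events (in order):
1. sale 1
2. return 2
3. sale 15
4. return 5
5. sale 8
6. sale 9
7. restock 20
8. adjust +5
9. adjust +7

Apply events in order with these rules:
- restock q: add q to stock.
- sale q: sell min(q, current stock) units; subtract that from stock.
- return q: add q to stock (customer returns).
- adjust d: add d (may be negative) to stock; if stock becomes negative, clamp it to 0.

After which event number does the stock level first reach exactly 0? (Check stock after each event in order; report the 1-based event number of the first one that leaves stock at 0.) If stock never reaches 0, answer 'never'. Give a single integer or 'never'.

Processing events:
Start: stock = 9
  Event 1 (sale 1): sell min(1,9)=1. stock: 9 - 1 = 8. total_sold = 1
  Event 2 (return 2): 8 + 2 = 10
  Event 3 (sale 15): sell min(15,10)=10. stock: 10 - 10 = 0. total_sold = 11
  Event 4 (return 5): 0 + 5 = 5
  Event 5 (sale 8): sell min(8,5)=5. stock: 5 - 5 = 0. total_sold = 16
  Event 6 (sale 9): sell min(9,0)=0. stock: 0 - 0 = 0. total_sold = 16
  Event 7 (restock 20): 0 + 20 = 20
  Event 8 (adjust +5): 20 + 5 = 25
  Event 9 (adjust +7): 25 + 7 = 32
Final: stock = 32, total_sold = 16

First zero at event 3.

Answer: 3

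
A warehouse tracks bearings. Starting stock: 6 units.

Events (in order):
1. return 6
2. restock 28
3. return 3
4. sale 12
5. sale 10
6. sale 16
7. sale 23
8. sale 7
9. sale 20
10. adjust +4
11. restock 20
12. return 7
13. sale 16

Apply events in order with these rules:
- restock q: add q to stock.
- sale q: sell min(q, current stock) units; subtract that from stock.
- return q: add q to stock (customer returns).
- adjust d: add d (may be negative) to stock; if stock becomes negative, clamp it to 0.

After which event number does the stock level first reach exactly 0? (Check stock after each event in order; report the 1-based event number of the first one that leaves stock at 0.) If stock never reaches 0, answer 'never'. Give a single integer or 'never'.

Processing events:
Start: stock = 6
  Event 1 (return 6): 6 + 6 = 12
  Event 2 (restock 28): 12 + 28 = 40
  Event 3 (return 3): 40 + 3 = 43
  Event 4 (sale 12): sell min(12,43)=12. stock: 43 - 12 = 31. total_sold = 12
  Event 5 (sale 10): sell min(10,31)=10. stock: 31 - 10 = 21. total_sold = 22
  Event 6 (sale 16): sell min(16,21)=16. stock: 21 - 16 = 5. total_sold = 38
  Event 7 (sale 23): sell min(23,5)=5. stock: 5 - 5 = 0. total_sold = 43
  Event 8 (sale 7): sell min(7,0)=0. stock: 0 - 0 = 0. total_sold = 43
  Event 9 (sale 20): sell min(20,0)=0. stock: 0 - 0 = 0. total_sold = 43
  Event 10 (adjust +4): 0 + 4 = 4
  Event 11 (restock 20): 4 + 20 = 24
  Event 12 (return 7): 24 + 7 = 31
  Event 13 (sale 16): sell min(16,31)=16. stock: 31 - 16 = 15. total_sold = 59
Final: stock = 15, total_sold = 59

First zero at event 7.

Answer: 7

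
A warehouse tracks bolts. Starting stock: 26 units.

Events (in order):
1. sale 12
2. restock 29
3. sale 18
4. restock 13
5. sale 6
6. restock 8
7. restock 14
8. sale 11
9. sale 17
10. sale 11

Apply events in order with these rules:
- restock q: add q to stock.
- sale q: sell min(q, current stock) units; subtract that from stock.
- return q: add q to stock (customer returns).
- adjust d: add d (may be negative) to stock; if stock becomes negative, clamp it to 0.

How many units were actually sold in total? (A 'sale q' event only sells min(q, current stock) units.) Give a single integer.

Answer: 75

Derivation:
Processing events:
Start: stock = 26
  Event 1 (sale 12): sell min(12,26)=12. stock: 26 - 12 = 14. total_sold = 12
  Event 2 (restock 29): 14 + 29 = 43
  Event 3 (sale 18): sell min(18,43)=18. stock: 43 - 18 = 25. total_sold = 30
  Event 4 (restock 13): 25 + 13 = 38
  Event 5 (sale 6): sell min(6,38)=6. stock: 38 - 6 = 32. total_sold = 36
  Event 6 (restock 8): 32 + 8 = 40
  Event 7 (restock 14): 40 + 14 = 54
  Event 8 (sale 11): sell min(11,54)=11. stock: 54 - 11 = 43. total_sold = 47
  Event 9 (sale 17): sell min(17,43)=17. stock: 43 - 17 = 26. total_sold = 64
  Event 10 (sale 11): sell min(11,26)=11. stock: 26 - 11 = 15. total_sold = 75
Final: stock = 15, total_sold = 75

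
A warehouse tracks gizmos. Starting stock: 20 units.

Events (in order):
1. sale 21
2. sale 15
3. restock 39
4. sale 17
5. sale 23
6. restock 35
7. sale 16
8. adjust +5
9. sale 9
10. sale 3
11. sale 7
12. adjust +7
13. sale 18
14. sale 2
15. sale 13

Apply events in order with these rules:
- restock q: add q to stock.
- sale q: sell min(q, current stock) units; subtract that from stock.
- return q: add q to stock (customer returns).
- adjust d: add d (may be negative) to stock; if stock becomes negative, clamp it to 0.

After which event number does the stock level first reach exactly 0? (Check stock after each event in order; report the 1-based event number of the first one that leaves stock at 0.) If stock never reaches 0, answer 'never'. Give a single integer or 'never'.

Answer: 1

Derivation:
Processing events:
Start: stock = 20
  Event 1 (sale 21): sell min(21,20)=20. stock: 20 - 20 = 0. total_sold = 20
  Event 2 (sale 15): sell min(15,0)=0. stock: 0 - 0 = 0. total_sold = 20
  Event 3 (restock 39): 0 + 39 = 39
  Event 4 (sale 17): sell min(17,39)=17. stock: 39 - 17 = 22. total_sold = 37
  Event 5 (sale 23): sell min(23,22)=22. stock: 22 - 22 = 0. total_sold = 59
  Event 6 (restock 35): 0 + 35 = 35
  Event 7 (sale 16): sell min(16,35)=16. stock: 35 - 16 = 19. total_sold = 75
  Event 8 (adjust +5): 19 + 5 = 24
  Event 9 (sale 9): sell min(9,24)=9. stock: 24 - 9 = 15. total_sold = 84
  Event 10 (sale 3): sell min(3,15)=3. stock: 15 - 3 = 12. total_sold = 87
  Event 11 (sale 7): sell min(7,12)=7. stock: 12 - 7 = 5. total_sold = 94
  Event 12 (adjust +7): 5 + 7 = 12
  Event 13 (sale 18): sell min(18,12)=12. stock: 12 - 12 = 0. total_sold = 106
  Event 14 (sale 2): sell min(2,0)=0. stock: 0 - 0 = 0. total_sold = 106
  Event 15 (sale 13): sell min(13,0)=0. stock: 0 - 0 = 0. total_sold = 106
Final: stock = 0, total_sold = 106

First zero at event 1.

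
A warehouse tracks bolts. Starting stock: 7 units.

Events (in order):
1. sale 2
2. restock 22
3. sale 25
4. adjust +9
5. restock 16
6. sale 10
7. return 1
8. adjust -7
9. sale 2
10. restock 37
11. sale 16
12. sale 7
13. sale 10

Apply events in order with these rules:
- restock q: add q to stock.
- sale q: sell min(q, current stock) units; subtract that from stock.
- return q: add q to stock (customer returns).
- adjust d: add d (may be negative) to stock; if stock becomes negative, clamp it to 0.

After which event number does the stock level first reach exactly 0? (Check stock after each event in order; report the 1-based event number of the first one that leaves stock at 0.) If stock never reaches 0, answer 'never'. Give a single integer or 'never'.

Processing events:
Start: stock = 7
  Event 1 (sale 2): sell min(2,7)=2. stock: 7 - 2 = 5. total_sold = 2
  Event 2 (restock 22): 5 + 22 = 27
  Event 3 (sale 25): sell min(25,27)=25. stock: 27 - 25 = 2. total_sold = 27
  Event 4 (adjust +9): 2 + 9 = 11
  Event 5 (restock 16): 11 + 16 = 27
  Event 6 (sale 10): sell min(10,27)=10. stock: 27 - 10 = 17. total_sold = 37
  Event 7 (return 1): 17 + 1 = 18
  Event 8 (adjust -7): 18 + -7 = 11
  Event 9 (sale 2): sell min(2,11)=2. stock: 11 - 2 = 9. total_sold = 39
  Event 10 (restock 37): 9 + 37 = 46
  Event 11 (sale 16): sell min(16,46)=16. stock: 46 - 16 = 30. total_sold = 55
  Event 12 (sale 7): sell min(7,30)=7. stock: 30 - 7 = 23. total_sold = 62
  Event 13 (sale 10): sell min(10,23)=10. stock: 23 - 10 = 13. total_sold = 72
Final: stock = 13, total_sold = 72

Stock never reaches 0.

Answer: never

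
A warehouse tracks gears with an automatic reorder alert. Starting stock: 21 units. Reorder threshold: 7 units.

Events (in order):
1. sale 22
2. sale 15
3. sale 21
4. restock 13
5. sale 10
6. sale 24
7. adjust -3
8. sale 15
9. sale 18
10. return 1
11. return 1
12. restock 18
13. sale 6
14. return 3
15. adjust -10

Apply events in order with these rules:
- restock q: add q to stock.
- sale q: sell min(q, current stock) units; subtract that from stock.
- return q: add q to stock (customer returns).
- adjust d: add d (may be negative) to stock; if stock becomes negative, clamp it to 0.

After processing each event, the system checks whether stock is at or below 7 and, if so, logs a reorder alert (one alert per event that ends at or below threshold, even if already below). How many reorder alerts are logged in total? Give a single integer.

Processing events:
Start: stock = 21
  Event 1 (sale 22): sell min(22,21)=21. stock: 21 - 21 = 0. total_sold = 21
  Event 2 (sale 15): sell min(15,0)=0. stock: 0 - 0 = 0. total_sold = 21
  Event 3 (sale 21): sell min(21,0)=0. stock: 0 - 0 = 0. total_sold = 21
  Event 4 (restock 13): 0 + 13 = 13
  Event 5 (sale 10): sell min(10,13)=10. stock: 13 - 10 = 3. total_sold = 31
  Event 6 (sale 24): sell min(24,3)=3. stock: 3 - 3 = 0. total_sold = 34
  Event 7 (adjust -3): 0 + -3 = 0 (clamped to 0)
  Event 8 (sale 15): sell min(15,0)=0. stock: 0 - 0 = 0. total_sold = 34
  Event 9 (sale 18): sell min(18,0)=0. stock: 0 - 0 = 0. total_sold = 34
  Event 10 (return 1): 0 + 1 = 1
  Event 11 (return 1): 1 + 1 = 2
  Event 12 (restock 18): 2 + 18 = 20
  Event 13 (sale 6): sell min(6,20)=6. stock: 20 - 6 = 14. total_sold = 40
  Event 14 (return 3): 14 + 3 = 17
  Event 15 (adjust -10): 17 + -10 = 7
Final: stock = 7, total_sold = 40

Checking against threshold 7:
  After event 1: stock=0 <= 7 -> ALERT
  After event 2: stock=0 <= 7 -> ALERT
  After event 3: stock=0 <= 7 -> ALERT
  After event 4: stock=13 > 7
  After event 5: stock=3 <= 7 -> ALERT
  After event 6: stock=0 <= 7 -> ALERT
  After event 7: stock=0 <= 7 -> ALERT
  After event 8: stock=0 <= 7 -> ALERT
  After event 9: stock=0 <= 7 -> ALERT
  After event 10: stock=1 <= 7 -> ALERT
  After event 11: stock=2 <= 7 -> ALERT
  After event 12: stock=20 > 7
  After event 13: stock=14 > 7
  After event 14: stock=17 > 7
  After event 15: stock=7 <= 7 -> ALERT
Alert events: [1, 2, 3, 5, 6, 7, 8, 9, 10, 11, 15]. Count = 11

Answer: 11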